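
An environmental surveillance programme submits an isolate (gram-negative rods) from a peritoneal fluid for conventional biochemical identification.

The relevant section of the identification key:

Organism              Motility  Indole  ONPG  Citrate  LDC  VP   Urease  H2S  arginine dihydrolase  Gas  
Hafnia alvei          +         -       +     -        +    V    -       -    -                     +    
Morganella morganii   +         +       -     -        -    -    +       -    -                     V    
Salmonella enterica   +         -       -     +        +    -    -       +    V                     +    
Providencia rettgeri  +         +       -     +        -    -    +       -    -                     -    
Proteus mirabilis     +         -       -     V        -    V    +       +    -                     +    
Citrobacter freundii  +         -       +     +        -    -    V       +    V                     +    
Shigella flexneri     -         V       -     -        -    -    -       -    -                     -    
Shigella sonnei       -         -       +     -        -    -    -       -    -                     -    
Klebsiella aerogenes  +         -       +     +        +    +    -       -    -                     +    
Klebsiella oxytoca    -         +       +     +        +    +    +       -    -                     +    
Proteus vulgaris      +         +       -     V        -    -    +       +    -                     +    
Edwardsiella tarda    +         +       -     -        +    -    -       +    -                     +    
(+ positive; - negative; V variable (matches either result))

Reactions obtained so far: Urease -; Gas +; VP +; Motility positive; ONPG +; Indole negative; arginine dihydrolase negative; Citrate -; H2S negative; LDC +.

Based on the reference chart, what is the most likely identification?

Hafnia alvei

ONPG +: excludes 7 organisms — 5 left.
arginine dihydrolase -: all 5 remaining candidates are consistent.
H2S -: excludes Citrobacter freundii — 4 left.
Motility +: excludes Shigella sonnei, Klebsiella oxytoca — 2 left.
Indole -: all 2 remaining candidates are consistent.
VP +: all 2 remaining candidates are consistent.
Citrate -: excludes Klebsiella aerogenes — 1 left.
Urease -: the one remaining candidate is consistent.
Gas +: the one remaining candidate is consistent.
LDC +: the one remaining candidate is consistent.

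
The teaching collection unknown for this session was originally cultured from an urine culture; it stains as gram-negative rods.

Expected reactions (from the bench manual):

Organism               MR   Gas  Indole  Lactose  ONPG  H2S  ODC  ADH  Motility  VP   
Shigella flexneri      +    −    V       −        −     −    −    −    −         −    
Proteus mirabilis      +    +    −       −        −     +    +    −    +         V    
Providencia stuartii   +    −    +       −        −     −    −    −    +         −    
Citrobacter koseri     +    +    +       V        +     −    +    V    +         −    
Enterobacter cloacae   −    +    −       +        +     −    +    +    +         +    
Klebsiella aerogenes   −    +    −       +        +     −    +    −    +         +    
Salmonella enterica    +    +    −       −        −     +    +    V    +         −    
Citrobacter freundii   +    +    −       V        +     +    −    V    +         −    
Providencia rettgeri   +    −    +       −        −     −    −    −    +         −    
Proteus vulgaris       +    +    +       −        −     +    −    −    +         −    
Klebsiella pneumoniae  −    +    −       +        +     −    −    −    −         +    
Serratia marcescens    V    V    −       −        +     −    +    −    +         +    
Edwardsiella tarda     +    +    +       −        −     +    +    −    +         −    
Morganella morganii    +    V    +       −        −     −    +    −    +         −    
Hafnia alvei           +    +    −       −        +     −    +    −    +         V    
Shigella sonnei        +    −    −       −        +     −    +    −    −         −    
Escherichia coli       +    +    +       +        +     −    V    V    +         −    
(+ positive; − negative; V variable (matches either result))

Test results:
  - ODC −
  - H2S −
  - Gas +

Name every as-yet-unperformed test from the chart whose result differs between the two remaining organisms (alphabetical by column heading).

ODC −: excludes 10 organisms — 7 left.
Gas +: excludes Shigella flexneri, Providencia stuartii, Providencia rettgeri — 4 left.
H2S −: excludes Citrobacter freundii, Proteus vulgaris — 2 left.
Two candidates remain: Escherichia coli and Klebsiella pneumoniae.
  MR: Escherichia coli +, Klebsiella pneumoniae − — discriminates.
  Indole: Escherichia coli +, Klebsiella pneumoniae − — discriminates.
  Lactose: + vs + — same for both, does not separate.
  ONPG: + vs + — same for both, does not separate.
  ADH: V vs − — variable for at least one, does not separate.
  Motility: Escherichia coli +, Klebsiella pneumoniae − — discriminates.
  VP: Escherichia coli −, Klebsiella pneumoniae + — discriminates.

Indole, Motility, MR, VP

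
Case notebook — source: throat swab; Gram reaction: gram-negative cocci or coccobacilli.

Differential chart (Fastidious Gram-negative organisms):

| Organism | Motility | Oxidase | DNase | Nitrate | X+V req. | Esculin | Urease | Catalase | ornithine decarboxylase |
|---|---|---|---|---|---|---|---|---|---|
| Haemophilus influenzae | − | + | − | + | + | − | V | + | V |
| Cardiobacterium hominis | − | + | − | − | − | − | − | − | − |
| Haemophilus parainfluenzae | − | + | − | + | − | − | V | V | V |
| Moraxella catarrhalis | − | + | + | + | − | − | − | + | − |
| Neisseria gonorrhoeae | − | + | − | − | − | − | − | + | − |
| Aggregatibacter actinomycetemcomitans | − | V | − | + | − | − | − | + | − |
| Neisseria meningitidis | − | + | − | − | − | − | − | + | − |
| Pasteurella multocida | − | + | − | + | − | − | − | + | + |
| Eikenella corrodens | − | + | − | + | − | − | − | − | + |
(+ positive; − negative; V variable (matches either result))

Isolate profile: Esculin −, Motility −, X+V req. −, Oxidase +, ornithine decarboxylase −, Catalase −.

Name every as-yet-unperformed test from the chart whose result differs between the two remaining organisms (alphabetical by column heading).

Nitrate

X+V req. −: excludes Haemophilus influenzae — 8 left.
ornithine decarboxylase −: excludes Pasteurella multocida, Eikenella corrodens — 6 left.
Esculin −: all 6 remaining candidates are consistent.
Motility −: all 6 remaining candidates are consistent.
Oxidase +: all 6 remaining candidates are consistent.
Catalase −: excludes Moraxella catarrhalis, Neisseria gonorrhoeae, Aggregatibacter actinomycetemcomitans, Neisseria meningitidis — 2 left.
Two candidates remain: Cardiobacterium hominis and Haemophilus parainfluenzae.
  DNase: − vs − — same for both, does not separate.
  Nitrate: Cardiobacterium hominis −, Haemophilus parainfluenzae + — discriminates.
  Urease: − vs V — variable for at least one, does not separate.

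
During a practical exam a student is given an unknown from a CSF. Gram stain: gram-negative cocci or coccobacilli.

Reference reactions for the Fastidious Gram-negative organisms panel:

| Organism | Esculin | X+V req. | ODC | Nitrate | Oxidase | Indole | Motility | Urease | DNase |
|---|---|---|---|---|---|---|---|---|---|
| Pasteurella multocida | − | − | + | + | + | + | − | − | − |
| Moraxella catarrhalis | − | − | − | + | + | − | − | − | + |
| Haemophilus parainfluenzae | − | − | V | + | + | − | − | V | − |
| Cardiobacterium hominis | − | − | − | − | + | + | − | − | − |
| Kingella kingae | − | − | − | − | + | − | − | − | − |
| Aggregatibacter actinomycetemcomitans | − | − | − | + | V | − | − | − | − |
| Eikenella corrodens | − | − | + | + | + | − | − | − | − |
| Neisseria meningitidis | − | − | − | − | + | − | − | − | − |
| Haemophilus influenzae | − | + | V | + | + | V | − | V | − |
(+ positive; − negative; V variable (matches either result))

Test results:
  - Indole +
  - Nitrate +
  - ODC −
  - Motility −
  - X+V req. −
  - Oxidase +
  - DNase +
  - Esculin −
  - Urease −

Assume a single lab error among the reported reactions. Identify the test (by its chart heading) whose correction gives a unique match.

As reported, no row in the chart matches all 9 reactions.
Reversing DNase → still no organism matches.
Reversing Esculin → still no organism matches.
Reversing Urease → still no organism matches.
Reversing Motility → still no organism matches.
Reversing Oxidase → still no organism matches.
Reversing X+V req. → still no organism matches.
Reversing ODC → still no organism matches.
Reversing Nitrate → still no organism matches.
Reversing Indole (to −) → unique match: Moraxella catarrhalis.

Indole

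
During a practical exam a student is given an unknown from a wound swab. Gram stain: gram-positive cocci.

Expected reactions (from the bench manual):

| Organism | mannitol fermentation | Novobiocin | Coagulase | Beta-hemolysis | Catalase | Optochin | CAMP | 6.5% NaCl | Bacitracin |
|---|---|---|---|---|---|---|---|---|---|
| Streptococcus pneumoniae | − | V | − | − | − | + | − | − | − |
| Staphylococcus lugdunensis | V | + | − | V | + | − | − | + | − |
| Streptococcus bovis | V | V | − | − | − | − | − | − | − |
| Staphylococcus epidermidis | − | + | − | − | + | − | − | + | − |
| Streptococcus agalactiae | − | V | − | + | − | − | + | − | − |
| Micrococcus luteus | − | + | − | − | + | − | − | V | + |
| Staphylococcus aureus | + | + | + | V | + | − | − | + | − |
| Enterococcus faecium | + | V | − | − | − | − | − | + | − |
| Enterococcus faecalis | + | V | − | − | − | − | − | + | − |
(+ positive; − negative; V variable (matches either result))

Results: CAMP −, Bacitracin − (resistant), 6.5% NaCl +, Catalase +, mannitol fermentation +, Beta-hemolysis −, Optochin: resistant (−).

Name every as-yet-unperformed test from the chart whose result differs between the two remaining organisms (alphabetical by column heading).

Coagulase

mannitol fermentation +: excludes Streptococcus pneumoniae, Staphylococcus epidermidis, Streptococcus agalactiae, Micrococcus luteus — 5 left.
Bacitracin −: all 5 remaining candidates are consistent.
Beta-hemolysis −: all 5 remaining candidates are consistent.
CAMP −: all 5 remaining candidates are consistent.
6.5% NaCl +: excludes Streptococcus bovis — 4 left.
Optochin −: all 4 remaining candidates are consistent.
Catalase +: excludes Enterococcus faecium, Enterococcus faecalis — 2 left.
Two candidates remain: Staphylococcus aureus and Staphylococcus lugdunensis.
  Novobiocin: + vs + — same for both, does not separate.
  Coagulase: Staphylococcus aureus +, Staphylococcus lugdunensis − — discriminates.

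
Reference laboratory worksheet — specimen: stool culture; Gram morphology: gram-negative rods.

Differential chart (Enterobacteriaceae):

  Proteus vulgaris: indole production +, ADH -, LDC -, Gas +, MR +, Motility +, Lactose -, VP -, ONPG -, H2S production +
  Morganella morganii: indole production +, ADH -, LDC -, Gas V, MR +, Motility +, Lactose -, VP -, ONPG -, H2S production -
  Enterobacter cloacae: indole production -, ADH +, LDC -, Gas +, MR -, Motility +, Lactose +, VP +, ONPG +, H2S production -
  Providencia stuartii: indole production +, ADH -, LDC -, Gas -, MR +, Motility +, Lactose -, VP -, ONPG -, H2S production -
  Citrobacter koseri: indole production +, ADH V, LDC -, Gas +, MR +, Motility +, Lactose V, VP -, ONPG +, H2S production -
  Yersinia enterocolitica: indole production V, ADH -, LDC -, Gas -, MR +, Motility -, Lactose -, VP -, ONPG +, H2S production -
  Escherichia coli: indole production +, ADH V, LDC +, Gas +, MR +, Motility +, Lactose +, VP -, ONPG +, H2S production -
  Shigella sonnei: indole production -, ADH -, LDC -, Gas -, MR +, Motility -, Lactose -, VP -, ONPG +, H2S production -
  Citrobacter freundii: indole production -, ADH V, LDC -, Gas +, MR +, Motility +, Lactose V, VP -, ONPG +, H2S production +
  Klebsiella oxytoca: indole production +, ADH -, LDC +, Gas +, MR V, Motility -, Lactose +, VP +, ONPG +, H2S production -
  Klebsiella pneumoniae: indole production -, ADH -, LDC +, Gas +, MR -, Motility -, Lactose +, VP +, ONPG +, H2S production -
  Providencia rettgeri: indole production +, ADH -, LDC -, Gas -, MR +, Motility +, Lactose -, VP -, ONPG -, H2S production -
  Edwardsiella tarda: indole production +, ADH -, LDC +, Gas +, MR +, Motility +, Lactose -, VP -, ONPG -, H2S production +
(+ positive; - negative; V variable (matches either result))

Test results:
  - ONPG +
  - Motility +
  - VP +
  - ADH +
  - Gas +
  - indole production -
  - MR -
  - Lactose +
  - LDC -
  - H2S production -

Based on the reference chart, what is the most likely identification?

Enterobacter cloacae

MR -: excludes 10 organisms — 3 left.
Lactose +: all 3 remaining candidates are consistent.
ONPG +: all 3 remaining candidates are consistent.
Motility +: excludes Klebsiella oxytoca, Klebsiella pneumoniae — 1 left.
ADH +: the one remaining candidate is consistent.
VP +: the one remaining candidate is consistent.
Gas +: the one remaining candidate is consistent.
indole production -: the one remaining candidate is consistent.
LDC -: the one remaining candidate is consistent.
H2S production -: the one remaining candidate is consistent.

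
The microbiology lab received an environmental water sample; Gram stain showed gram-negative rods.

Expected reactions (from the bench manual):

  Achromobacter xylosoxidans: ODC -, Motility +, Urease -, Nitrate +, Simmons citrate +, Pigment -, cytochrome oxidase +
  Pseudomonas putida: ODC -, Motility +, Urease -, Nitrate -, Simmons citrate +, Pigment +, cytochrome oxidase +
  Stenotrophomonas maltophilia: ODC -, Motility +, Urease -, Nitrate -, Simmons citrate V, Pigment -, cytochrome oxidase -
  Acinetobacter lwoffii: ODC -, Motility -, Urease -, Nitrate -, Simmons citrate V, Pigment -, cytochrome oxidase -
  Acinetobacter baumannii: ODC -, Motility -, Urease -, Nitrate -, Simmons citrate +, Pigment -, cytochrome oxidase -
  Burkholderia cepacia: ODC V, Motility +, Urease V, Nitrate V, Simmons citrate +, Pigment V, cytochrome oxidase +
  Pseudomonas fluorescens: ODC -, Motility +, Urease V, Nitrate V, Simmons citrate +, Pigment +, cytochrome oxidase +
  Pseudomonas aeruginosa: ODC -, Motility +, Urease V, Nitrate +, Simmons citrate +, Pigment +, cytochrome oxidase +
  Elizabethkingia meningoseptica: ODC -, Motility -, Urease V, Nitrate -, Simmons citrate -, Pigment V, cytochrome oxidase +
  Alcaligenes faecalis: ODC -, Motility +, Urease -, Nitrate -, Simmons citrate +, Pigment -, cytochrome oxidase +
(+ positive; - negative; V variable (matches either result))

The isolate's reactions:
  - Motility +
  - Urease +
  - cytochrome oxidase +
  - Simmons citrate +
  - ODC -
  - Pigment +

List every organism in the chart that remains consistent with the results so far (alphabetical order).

Simmons citrate +: excludes Elizabethkingia meningoseptica — 9 left.
ODC -: all 9 remaining candidates are consistent.
Motility +: excludes Acinetobacter lwoffii, Acinetobacter baumannii — 7 left.
cytochrome oxidase +: excludes Stenotrophomonas maltophilia — 6 left.
Pigment +: excludes Achromobacter xylosoxidans, Alcaligenes faecalis — 4 left.
Urease +: excludes Pseudomonas putida — 3 left.

Burkholderia cepacia, Pseudomonas aeruginosa, Pseudomonas fluorescens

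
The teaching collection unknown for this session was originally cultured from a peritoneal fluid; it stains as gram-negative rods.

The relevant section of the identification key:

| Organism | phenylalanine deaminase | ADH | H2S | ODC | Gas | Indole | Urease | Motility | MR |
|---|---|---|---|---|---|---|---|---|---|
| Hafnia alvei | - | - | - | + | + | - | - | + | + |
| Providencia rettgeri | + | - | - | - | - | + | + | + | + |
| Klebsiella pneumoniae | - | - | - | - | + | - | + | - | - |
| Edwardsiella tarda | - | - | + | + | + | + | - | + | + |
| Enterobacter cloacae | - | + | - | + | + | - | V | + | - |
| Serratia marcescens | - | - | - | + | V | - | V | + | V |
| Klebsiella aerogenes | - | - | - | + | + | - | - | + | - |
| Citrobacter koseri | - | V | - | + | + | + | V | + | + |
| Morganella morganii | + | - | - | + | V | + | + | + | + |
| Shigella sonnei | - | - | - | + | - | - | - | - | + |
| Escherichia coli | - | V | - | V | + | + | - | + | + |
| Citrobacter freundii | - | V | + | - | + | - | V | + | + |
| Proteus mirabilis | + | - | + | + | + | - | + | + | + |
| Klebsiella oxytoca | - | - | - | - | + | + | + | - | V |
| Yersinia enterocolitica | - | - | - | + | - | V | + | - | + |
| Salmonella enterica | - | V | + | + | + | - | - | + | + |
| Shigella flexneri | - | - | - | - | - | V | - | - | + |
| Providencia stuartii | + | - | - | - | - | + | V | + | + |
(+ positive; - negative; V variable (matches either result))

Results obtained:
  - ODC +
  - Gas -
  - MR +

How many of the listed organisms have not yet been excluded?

4

ODC +: excludes 6 organisms — 12 left.
Gas -: excludes 8 organisms — 4 left.
MR +: all 4 remaining candidates are consistent.
Still consistent: Morganella morganii, Serratia marcescens, Shigella sonnei, Yersinia enterocolitica.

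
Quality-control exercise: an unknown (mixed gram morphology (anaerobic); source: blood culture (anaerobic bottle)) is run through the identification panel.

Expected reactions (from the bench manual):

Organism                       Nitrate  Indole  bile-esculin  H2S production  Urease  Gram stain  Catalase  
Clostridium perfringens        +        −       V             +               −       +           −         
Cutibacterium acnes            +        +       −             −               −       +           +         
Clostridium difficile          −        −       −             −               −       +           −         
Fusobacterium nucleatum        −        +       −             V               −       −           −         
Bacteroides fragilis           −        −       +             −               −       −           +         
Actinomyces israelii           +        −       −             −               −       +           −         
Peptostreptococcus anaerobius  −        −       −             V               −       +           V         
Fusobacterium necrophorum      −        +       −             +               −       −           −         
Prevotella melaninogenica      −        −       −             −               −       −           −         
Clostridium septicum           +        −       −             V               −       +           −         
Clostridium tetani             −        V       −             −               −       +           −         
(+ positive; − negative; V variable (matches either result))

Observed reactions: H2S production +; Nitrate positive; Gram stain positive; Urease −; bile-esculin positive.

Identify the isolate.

Urease −: all 11 remaining candidates are consistent.
bile-esculin +: excludes 9 organisms — 2 left.
H2S production +: excludes Bacteroides fragilis — 1 left.
Gram stain +: the one remaining candidate is consistent.
Nitrate +: the one remaining candidate is consistent.

Clostridium perfringens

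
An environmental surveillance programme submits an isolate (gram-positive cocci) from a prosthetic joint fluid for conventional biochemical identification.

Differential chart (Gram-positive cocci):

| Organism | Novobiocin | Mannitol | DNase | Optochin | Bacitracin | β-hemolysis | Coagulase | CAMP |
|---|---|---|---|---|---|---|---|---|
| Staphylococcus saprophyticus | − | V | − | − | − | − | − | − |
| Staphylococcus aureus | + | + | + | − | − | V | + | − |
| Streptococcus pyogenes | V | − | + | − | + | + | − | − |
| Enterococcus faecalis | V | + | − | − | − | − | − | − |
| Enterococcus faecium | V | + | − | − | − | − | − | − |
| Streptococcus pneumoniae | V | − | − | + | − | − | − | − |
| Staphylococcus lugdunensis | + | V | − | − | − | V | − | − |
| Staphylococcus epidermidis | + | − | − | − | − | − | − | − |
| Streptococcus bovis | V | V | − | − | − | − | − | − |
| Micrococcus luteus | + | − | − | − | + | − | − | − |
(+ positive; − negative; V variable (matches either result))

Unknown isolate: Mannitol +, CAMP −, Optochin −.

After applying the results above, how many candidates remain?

Mannitol +: excludes Streptococcus pyogenes, Streptococcus pneumoniae, Staphylococcus epidermidis, Micrococcus luteus — 6 left.
CAMP −: all 6 remaining candidates are consistent.
Optochin −: all 6 remaining candidates are consistent.
Still consistent: Enterococcus faecalis, Enterococcus faecium, Staphylococcus aureus, Staphylococcus lugdunensis, Staphylococcus saprophyticus, Streptococcus bovis.

6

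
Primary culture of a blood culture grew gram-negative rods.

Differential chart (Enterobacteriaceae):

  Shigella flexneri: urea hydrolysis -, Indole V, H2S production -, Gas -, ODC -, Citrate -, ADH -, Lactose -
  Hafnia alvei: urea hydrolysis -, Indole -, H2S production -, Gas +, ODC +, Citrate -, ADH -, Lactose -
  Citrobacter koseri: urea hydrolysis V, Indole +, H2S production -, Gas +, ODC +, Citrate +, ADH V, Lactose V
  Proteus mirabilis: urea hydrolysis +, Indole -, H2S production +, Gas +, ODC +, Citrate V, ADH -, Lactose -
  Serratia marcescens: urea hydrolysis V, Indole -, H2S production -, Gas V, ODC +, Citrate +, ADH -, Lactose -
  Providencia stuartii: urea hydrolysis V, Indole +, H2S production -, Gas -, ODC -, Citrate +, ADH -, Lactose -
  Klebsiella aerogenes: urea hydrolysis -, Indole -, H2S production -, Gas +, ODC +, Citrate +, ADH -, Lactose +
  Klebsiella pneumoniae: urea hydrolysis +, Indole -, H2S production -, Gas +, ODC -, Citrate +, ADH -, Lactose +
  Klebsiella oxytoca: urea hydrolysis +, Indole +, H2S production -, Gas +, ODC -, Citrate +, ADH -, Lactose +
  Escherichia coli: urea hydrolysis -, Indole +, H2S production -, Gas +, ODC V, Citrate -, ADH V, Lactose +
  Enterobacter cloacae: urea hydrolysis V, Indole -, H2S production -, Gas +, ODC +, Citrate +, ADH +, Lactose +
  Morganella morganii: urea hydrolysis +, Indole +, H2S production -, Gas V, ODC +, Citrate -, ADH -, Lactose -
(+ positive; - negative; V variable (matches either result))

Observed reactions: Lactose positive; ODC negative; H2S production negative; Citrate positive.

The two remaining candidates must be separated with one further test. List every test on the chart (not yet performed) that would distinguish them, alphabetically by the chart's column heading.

H2S production -: excludes Proteus mirabilis — 11 left.
Citrate +: excludes Shigella flexneri, Hafnia alvei, Escherichia coli, Morganella morganii — 7 left.
ODC -: excludes Citrobacter koseri, Serratia marcescens, Klebsiella aerogenes, Enterobacter cloacae — 3 left.
Lactose +: excludes Providencia stuartii — 2 left.
Two candidates remain: Klebsiella oxytoca and Klebsiella pneumoniae.
  urea hydrolysis: + vs + — same for both, does not separate.
  Indole: Klebsiella oxytoca +, Klebsiella pneumoniae - — discriminates.
  Gas: + vs + — same for both, does not separate.
  ADH: - vs - — same for both, does not separate.

Indole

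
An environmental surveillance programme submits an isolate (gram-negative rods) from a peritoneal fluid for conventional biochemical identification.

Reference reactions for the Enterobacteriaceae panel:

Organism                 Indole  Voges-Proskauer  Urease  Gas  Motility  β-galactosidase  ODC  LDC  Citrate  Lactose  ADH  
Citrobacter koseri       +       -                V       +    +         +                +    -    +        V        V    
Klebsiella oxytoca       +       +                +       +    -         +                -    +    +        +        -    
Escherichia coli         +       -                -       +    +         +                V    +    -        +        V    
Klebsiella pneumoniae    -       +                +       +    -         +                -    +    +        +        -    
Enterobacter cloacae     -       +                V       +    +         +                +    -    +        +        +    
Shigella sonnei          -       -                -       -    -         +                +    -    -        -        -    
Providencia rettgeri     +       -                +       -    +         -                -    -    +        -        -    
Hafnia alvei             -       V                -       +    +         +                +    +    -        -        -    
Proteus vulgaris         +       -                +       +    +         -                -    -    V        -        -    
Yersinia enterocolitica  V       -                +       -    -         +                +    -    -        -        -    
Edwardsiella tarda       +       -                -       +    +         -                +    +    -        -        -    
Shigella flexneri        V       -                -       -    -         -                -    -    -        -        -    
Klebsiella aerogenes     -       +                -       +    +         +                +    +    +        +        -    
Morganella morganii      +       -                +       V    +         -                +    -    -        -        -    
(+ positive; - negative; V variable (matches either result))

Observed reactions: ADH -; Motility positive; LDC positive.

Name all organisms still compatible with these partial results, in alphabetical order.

Edwardsiella tarda, Escherichia coli, Hafnia alvei, Klebsiella aerogenes

LDC +: excludes 8 organisms — 6 left.
Motility +: excludes Klebsiella oxytoca, Klebsiella pneumoniae — 4 left.
ADH -: all 4 remaining candidates are consistent.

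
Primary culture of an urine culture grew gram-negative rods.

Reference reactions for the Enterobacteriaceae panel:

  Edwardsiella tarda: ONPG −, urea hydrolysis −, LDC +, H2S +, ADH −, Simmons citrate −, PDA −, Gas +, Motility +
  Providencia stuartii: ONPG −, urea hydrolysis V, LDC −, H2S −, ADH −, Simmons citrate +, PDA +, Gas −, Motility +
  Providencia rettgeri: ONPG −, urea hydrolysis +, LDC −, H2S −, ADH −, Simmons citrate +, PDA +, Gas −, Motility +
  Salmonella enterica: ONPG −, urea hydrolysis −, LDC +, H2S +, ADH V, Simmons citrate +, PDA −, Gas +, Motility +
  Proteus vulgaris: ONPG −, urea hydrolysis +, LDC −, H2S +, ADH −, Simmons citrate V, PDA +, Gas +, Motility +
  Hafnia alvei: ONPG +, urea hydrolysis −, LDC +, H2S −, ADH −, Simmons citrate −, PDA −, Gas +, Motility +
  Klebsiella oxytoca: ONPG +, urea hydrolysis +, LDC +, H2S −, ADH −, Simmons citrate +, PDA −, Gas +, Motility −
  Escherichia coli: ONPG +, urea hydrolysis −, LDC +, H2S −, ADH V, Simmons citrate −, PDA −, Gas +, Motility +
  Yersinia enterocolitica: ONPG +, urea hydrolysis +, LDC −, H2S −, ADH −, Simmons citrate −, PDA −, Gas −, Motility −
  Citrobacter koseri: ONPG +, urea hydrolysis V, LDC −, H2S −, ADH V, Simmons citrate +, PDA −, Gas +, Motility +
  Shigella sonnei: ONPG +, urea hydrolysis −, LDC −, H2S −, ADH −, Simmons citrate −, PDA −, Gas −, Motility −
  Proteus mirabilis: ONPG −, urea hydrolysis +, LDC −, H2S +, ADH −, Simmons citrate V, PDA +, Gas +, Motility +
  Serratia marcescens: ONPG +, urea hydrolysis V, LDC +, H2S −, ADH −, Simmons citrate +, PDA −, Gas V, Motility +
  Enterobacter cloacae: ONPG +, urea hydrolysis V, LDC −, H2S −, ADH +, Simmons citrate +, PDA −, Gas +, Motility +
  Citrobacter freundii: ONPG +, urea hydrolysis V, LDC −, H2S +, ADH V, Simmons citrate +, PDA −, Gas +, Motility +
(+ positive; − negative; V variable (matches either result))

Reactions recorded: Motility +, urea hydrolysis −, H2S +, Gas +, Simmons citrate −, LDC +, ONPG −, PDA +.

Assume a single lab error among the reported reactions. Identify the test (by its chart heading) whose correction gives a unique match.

PDA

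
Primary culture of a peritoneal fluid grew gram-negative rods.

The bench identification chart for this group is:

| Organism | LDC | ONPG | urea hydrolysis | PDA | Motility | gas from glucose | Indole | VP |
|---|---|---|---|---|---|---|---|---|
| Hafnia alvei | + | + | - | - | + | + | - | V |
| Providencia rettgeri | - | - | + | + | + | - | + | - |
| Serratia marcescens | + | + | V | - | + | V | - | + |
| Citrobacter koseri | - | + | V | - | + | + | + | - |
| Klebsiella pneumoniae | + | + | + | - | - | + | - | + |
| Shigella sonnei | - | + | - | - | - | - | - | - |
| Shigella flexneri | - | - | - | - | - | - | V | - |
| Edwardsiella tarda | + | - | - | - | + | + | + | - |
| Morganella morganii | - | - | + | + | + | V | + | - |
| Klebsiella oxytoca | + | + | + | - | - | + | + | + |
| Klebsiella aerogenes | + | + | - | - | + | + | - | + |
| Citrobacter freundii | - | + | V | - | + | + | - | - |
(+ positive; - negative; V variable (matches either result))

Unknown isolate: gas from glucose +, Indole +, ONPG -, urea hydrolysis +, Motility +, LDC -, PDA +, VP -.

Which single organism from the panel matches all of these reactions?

VP -: excludes Serratia marcescens, Klebsiella pneumoniae, Klebsiella oxytoca, Klebsiella aerogenes — 8 left.
LDC -: excludes Hafnia alvei, Edwardsiella tarda — 6 left.
urea hydrolysis +: excludes Shigella sonnei, Shigella flexneri — 4 left.
gas from glucose +: excludes Providencia rettgeri — 3 left.
ONPG -: excludes Citrobacter koseri, Citrobacter freundii — 1 left.
Indole +: the one remaining candidate is consistent.
Motility +: the one remaining candidate is consistent.
PDA +: the one remaining candidate is consistent.

Morganella morganii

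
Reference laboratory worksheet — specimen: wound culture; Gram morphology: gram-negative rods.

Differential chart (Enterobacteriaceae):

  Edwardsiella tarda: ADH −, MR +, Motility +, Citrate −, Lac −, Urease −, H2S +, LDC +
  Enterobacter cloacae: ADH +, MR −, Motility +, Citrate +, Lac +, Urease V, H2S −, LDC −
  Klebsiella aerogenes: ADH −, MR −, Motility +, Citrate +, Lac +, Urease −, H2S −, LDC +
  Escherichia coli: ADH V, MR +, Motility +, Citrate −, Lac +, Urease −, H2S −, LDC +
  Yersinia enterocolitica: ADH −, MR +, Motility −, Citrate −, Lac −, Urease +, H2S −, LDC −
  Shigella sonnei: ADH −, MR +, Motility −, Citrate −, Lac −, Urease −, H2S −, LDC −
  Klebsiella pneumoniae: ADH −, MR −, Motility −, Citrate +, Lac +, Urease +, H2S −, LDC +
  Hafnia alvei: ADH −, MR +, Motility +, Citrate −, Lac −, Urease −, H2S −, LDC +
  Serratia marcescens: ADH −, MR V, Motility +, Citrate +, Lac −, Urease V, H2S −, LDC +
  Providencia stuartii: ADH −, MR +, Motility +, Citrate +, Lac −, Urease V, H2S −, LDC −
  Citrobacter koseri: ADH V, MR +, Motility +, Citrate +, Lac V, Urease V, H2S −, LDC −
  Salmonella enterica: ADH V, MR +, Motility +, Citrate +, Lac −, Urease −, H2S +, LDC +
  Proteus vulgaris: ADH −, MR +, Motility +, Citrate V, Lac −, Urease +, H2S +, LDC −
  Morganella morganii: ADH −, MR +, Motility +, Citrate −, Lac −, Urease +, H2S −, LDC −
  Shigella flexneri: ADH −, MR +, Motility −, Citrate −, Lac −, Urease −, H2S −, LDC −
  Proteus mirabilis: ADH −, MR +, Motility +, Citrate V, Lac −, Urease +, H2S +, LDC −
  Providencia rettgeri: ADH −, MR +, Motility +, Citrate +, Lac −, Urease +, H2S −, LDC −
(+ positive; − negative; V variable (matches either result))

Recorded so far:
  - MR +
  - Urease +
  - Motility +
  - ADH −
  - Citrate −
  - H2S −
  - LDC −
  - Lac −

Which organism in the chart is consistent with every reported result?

H2S −: excludes Edwardsiella tarda, Salmonella enterica, Proteus vulgaris, Proteus mirabilis — 13 left.
ADH −: excludes Enterobacter cloacae — 12 left.
Citrate −: excludes 6 organisms — 6 left.
Lac −: excludes Escherichia coli — 5 left.
Motility +: excludes Yersinia enterocolitica, Shigella sonnei, Shigella flexneri — 2 left.
LDC −: excludes Hafnia alvei — 1 left.
MR +: the one remaining candidate is consistent.
Urease +: the one remaining candidate is consistent.

Morganella morganii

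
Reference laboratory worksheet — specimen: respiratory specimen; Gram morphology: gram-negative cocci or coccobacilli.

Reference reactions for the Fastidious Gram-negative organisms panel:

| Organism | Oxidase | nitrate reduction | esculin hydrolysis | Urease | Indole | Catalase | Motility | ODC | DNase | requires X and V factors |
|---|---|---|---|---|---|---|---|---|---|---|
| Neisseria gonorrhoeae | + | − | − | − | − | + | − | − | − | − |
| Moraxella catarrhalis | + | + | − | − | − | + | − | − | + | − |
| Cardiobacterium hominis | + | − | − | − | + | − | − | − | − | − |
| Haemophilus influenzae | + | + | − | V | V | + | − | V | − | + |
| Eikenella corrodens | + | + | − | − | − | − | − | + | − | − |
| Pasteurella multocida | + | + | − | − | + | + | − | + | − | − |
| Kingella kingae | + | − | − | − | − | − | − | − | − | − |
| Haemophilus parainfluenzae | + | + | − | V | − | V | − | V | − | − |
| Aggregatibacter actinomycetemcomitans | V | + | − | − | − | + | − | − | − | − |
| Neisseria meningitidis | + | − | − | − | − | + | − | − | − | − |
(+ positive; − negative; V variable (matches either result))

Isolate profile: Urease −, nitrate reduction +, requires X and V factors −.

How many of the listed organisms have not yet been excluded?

Urease −: all 10 remaining candidates are consistent.
nitrate reduction +: excludes Neisseria gonorrhoeae, Cardiobacterium hominis, Kingella kingae, Neisseria meningitidis — 6 left.
requires X and V factors −: excludes Haemophilus influenzae — 5 left.
Still consistent: Aggregatibacter actinomycetemcomitans, Eikenella corrodens, Haemophilus parainfluenzae, Moraxella catarrhalis, Pasteurella multocida.

5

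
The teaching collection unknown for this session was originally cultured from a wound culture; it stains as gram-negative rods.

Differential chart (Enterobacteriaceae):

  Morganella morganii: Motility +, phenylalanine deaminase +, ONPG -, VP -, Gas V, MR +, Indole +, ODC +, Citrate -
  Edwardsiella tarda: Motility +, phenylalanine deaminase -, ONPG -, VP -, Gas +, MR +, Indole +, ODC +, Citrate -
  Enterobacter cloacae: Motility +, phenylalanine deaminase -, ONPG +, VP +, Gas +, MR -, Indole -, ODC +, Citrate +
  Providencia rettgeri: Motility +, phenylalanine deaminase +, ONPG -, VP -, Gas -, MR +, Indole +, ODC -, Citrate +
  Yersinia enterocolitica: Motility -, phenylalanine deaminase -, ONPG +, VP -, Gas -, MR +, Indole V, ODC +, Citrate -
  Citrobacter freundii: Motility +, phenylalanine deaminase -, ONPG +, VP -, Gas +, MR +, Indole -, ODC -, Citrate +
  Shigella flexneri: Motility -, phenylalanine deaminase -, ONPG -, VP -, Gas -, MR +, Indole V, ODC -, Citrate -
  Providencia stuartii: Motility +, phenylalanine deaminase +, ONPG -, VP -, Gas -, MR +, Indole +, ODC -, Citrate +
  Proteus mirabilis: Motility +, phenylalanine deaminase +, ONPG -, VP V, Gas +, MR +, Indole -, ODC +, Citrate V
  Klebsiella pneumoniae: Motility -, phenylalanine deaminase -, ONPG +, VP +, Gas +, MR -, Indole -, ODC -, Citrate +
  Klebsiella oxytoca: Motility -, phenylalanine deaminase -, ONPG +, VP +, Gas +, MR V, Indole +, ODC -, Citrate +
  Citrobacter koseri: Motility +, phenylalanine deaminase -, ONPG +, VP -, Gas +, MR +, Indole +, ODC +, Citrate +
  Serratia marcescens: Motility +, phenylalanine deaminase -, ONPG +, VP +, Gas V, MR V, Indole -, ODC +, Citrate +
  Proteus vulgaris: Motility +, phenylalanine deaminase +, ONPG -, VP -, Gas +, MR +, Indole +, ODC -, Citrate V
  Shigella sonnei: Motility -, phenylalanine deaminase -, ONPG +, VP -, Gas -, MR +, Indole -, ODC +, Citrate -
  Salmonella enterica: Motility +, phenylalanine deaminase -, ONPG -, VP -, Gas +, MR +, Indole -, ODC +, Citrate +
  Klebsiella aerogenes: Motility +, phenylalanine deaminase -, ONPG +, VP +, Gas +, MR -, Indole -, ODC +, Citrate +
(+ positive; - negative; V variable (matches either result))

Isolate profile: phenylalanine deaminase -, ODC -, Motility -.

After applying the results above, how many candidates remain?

3

Motility -: excludes 12 organisms — 5 left.
ODC -: excludes Yersinia enterocolitica, Shigella sonnei — 3 left.
phenylalanine deaminase -: all 3 remaining candidates are consistent.
Still consistent: Klebsiella oxytoca, Klebsiella pneumoniae, Shigella flexneri.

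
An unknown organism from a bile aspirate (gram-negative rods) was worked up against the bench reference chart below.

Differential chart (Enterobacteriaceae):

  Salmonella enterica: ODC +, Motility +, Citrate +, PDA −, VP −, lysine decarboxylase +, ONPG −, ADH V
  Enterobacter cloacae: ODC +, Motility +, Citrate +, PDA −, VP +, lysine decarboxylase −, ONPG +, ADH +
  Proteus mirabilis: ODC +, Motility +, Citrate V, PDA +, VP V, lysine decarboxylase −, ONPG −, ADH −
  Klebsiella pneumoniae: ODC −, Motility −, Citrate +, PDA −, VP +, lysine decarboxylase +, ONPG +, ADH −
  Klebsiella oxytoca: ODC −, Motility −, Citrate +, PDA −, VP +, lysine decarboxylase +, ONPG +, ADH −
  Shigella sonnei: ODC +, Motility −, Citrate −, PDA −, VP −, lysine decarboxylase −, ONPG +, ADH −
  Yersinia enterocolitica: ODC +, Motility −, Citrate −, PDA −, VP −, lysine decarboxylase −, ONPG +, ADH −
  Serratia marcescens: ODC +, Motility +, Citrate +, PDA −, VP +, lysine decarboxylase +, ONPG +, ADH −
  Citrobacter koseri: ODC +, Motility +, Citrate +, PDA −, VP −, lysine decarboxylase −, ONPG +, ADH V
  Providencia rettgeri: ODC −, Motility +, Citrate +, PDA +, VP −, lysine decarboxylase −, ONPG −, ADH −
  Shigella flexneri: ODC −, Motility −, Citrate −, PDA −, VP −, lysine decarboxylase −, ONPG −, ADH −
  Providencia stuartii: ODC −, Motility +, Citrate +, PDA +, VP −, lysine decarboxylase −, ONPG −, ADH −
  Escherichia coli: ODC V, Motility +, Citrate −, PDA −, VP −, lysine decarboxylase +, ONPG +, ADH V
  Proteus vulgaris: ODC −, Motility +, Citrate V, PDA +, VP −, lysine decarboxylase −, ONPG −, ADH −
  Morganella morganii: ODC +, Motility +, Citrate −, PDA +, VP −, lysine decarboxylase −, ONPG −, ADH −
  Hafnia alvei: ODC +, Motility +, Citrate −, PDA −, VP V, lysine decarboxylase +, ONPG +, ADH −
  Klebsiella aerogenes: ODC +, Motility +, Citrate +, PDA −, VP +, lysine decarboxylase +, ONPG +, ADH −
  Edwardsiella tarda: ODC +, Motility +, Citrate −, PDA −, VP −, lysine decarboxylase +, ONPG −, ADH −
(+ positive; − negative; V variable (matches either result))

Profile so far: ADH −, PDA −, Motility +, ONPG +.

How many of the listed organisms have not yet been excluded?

5

ADH −: excludes Enterobacter cloacae — 17 left.
Motility +: excludes 5 organisms — 12 left.
PDA −: excludes 5 organisms — 7 left.
ONPG +: excludes Salmonella enterica, Edwardsiella tarda — 5 left.
Still consistent: Citrobacter koseri, Escherichia coli, Hafnia alvei, Klebsiella aerogenes, Serratia marcescens.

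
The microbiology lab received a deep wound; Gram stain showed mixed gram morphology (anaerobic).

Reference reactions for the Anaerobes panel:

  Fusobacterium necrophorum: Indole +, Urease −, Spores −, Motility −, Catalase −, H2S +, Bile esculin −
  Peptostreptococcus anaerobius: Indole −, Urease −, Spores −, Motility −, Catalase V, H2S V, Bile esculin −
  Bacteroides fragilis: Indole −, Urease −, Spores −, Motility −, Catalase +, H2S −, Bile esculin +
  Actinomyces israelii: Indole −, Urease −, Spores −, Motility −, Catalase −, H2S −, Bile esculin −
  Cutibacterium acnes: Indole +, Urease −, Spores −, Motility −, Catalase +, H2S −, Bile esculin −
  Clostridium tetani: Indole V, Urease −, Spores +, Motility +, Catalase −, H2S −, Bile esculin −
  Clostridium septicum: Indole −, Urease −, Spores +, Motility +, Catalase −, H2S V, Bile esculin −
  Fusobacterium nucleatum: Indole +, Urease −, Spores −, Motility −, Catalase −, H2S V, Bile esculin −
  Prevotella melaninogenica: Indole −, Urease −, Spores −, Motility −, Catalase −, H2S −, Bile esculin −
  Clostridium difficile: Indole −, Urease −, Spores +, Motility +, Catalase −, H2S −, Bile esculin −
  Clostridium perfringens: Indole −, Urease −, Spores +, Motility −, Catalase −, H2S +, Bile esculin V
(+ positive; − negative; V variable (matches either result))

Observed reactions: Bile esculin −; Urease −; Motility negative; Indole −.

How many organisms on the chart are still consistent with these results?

4

Urease −: all 11 remaining candidates are consistent.
Motility −: excludes Clostridium tetani, Clostridium septicum, Clostridium difficile — 8 left.
Bile esculin −: excludes Bacteroides fragilis — 7 left.
Indole −: excludes Fusobacterium necrophorum, Cutibacterium acnes, Fusobacterium nucleatum — 4 left.
Still consistent: Actinomyces israelii, Clostridium perfringens, Peptostreptococcus anaerobius, Prevotella melaninogenica.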